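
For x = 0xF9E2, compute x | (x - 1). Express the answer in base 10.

63971

x = 1111100111100010 = 63970
x - 1 = 1111100111100001
OR    = 1111100111100011 = 63971
(x | (x - 1) sets all bits below the lowest set bit.)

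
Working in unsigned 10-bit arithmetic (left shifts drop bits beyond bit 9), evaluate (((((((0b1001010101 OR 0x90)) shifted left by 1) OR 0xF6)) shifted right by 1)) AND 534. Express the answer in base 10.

22

0b1001010101 = 1001010101
0x90 = 0010010000
→ OR → 1011010101 = 725
→ shifted left by 1 (mod 2^10) → 0110101010 = 426
0xF6 = 0011110110
→ OR → 0111111110 = 510
→ shifted right by 1 → 0011111111 = 255
534 = 1000010110
→ AND → 0000010110 = 22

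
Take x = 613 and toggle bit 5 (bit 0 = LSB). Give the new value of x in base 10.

581

x = 01001100101
bit 5 is currently 1; toggle it via x ^ (1 << 5) = x ^ 32
→ 01001000101 = 581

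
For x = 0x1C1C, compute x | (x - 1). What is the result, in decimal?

7199

x = 1110000011100 = 7196
x - 1 = 1110000011011
OR    = 1110000011111 = 7199
(x | (x - 1) sets all bits below the lowest set bit.)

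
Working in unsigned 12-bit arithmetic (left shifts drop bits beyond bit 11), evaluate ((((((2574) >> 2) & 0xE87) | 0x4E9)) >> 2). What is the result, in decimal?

2574 = 101000001110
→ >> 2 → 001010000011 = 643
0xE87 = 111010000111
→ & → 001010000011 = 643
0x4E9 = 010011101001
→ | → 011011101011 = 1771
→ >> 2 → 000110111010 = 442

442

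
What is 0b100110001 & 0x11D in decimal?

a = 100110001
0x11D = 100011101
AND → 100010001 = 273

273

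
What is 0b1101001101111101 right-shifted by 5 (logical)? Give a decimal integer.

x = 1101001101111101
shift right by 5 → 0000011010011011 = 1691
(equivalently, floor(54141 / 32))

1691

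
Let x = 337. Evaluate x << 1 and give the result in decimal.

674

337 = 0101010001
shift left by 1 → 1010100010 = 674
(equivalently, 337 × 2^1 = 337 × 2)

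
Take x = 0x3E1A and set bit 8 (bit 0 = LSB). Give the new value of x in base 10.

16154

x = 011111000011010
bit 8 is currently 0; set it via x | (1 << 8) = x | 256
→ 011111100011010 = 16154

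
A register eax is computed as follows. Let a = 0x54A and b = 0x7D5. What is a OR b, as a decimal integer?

0x54A = 10101001010
0x7D5 = 11111010101
 OR → 11111011111 = 2015

2015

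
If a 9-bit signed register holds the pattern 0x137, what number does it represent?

pattern = 100110111 (MSB is 1 ⇒ negative)
Invert: 011001000, add 1 → 011001001 = 201, so the value is -201.
(Equivalently: 311 - 2^9 = 311 - 512 = -201.)

-201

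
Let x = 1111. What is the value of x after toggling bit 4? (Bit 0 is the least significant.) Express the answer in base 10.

1095

x = 10001010111
bit 4 is currently 1; toggle it via x ^ (1 << 4) = x ^ 16
→ 10001000111 = 1095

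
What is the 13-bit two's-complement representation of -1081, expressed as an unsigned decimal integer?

1081 in 13 bits: 0010000111001
Invert: 1101111000110
Add 1:  1101111000111 = 7111
(Check: 2^13 - 1081 = 8192 - 1081 = 7111.)

7111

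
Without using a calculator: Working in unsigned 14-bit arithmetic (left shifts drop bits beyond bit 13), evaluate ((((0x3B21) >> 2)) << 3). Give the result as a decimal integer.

13888

0x3B21 = 11101100100001
→ >> 2 → 00111011001000 = 3784
→ << 3 (mod 2^14) → 11011001000000 = 13888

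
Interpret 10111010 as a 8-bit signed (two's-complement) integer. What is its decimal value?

pattern = 10111010 (MSB is 1 ⇒ negative)
Invert: 01000101, add 1 → 01000110 = 70, so the value is -70.
(Equivalently: 186 - 2^8 = 186 - 256 = -70.)

-70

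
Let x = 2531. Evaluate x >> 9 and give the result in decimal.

4

2531 = 100111100011
shift right by 9 → 000000000100 = 4
(equivalently, floor(2531 / 512))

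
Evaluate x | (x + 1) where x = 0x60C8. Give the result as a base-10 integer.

24777

x = 110000011001000 = 24776
x + 1 = 110000011001001
OR    = 110000011001001 = 24777
(x | (x + 1) sets the lowest cleared bit.)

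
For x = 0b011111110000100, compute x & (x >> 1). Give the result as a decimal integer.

x = 11111110000100 = 16260
x>>1 = 01111111000010
AND  = 01111110000000 = 8064
(x & (x >> 1) has a 1 wherever x has two consecutive 1 bits.)

8064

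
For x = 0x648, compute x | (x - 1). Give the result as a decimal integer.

1615

x = 11001001000 = 1608
x - 1 = 11001000111
OR    = 11001001111 = 1615
(x | (x - 1) sets all bits below the lowest set bit.)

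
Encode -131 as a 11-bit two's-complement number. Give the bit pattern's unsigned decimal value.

1917

131 in 11 bits: 00010000011
Invert: 11101111100
Add 1:  11101111101 = 1917
(Check: 2^11 - 131 = 2048 - 131 = 1917.)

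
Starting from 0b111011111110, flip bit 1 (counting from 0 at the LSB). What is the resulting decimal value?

3836

x = 111011111110
bit 1 is currently 1; toggle it via x ^ (1 << 1) = x ^ 2
→ 111011111100 = 3836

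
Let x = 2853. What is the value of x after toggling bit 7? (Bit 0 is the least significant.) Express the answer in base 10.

2981

x = 101100100101
bit 7 is currently 0; toggle it via x ^ (1 << 7) = x ^ 128
→ 101110100101 = 2981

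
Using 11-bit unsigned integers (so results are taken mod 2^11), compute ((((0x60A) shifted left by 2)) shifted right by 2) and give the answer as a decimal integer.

0x60A = 11000001010
→ shifted left by 2 (mod 2^11) → 00000101000 = 40
→ shifted right by 2 → 00000001010 = 10

10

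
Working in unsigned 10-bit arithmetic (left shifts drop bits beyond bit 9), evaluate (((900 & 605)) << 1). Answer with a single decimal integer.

8

900 = 1110000100
605 = 1001011101
→ & → 1000000100 = 516
→ << 1 (mod 2^10) → 0000001000 = 8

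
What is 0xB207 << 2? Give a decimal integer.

182300

0xB207 = 001011001000000111
shift left by 2 → 101100100000011100 = 182300
(equivalently, 45575 × 2^2 = 45575 × 4)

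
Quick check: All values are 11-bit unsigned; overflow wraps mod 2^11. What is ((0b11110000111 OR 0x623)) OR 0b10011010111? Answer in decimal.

0b11110000111 = 11110000111
0x623 = 11000100011
→ OR → 11110100111 = 1959
0b10011010111 = 10011010111
→ OR → 11111110111 = 2039

2039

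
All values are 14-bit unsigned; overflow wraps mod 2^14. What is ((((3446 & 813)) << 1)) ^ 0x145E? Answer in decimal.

3446 = 00110101110110
813 = 00001100101101
→ & → 00000100100100 = 292
→ << 1 (mod 2^14) → 00001001001000 = 584
0x145E = 01010001011110
→ ^ → 01011000010110 = 5654

5654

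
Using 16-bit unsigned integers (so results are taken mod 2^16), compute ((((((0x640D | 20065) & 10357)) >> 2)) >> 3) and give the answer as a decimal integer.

323

0x640D = 0110010000001101
20065 = 0100111001100001
→ | → 0110111001101101 = 28269
10357 = 0010100001110101
→ & → 0010100001100101 = 10341
→ >> 2 → 0000101000011001 = 2585
→ >> 3 → 0000000101000011 = 323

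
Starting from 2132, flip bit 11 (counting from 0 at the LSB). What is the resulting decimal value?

x = 100001010100
bit 11 is currently 1; toggle it via x ^ (1 << 11) = x ^ 2048
→ 000001010100 = 84

84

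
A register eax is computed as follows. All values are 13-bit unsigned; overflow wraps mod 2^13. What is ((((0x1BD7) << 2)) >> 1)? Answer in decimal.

0x1BD7 = 1101111010111
→ << 2 (mod 2^13) → 0111101011100 = 3932
→ >> 1 → 0011110101110 = 1966

1966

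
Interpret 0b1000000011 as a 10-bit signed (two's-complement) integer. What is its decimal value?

-509

pattern = 1000000011 (MSB is 1 ⇒ negative)
Invert: 0111111100, add 1 → 0111111101 = 509, so the value is -509.
(Equivalently: 515 - 2^10 = 515 - 1024 = -509.)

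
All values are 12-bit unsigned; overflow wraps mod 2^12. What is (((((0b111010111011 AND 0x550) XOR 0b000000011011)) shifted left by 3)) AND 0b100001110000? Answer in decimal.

0b111010111011 = 111010111011
0x550 = 010101010000
→ AND → 010000010000 = 1040
0b000000011011 = 000000011011
→ XOR → 010000001011 = 1035
→ shifted left by 3 (mod 2^12) → 000001011000 = 88
0b100001110000 = 100001110000
→ AND → 000001010000 = 80

80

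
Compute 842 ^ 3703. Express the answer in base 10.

3389

842 = 001101001010
3703 = 111001110111
XOR → 110100111101 = 3389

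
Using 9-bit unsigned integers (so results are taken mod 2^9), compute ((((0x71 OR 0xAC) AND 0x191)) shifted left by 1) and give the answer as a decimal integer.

290

0x71 = 001110001
0xAC = 010101100
→ OR → 011111101 = 253
0x191 = 110010001
→ AND → 010010001 = 145
→ shifted left by 1 (mod 2^9) → 100100010 = 290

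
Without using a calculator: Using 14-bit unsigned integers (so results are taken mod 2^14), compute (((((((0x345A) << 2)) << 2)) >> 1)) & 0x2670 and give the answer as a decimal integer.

0x345A = 11010001011010
→ << 2 (mod 2^14) → 01000101101000 = 4456
→ << 2 (mod 2^14) → 00010110100000 = 1440
→ >> 1 → 00001011010000 = 720
0x2670 = 10011001110000
→ & → 00001001010000 = 592

592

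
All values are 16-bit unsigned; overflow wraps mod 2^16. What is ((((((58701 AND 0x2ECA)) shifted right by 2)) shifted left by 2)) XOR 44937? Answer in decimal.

58701 = 1110010101001101
0x2ECA = 0010111011001010
→ AND → 0010010001001000 = 9288
→ shifted right by 2 → 0000100100010010 = 2322
→ shifted left by 2 (mod 2^16) → 0010010001001000 = 9288
44937 = 1010111110001001
→ XOR → 1000101111000001 = 35777

35777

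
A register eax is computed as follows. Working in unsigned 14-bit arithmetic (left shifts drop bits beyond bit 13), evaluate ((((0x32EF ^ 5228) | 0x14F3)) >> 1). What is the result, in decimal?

7033

0x32EF = 11001011101111
5228 = 01010001101100
→ ^ → 10011010000011 = 9859
0x14F3 = 01010011110011
→ | → 11011011110011 = 14067
→ >> 1 → 01101101111001 = 7033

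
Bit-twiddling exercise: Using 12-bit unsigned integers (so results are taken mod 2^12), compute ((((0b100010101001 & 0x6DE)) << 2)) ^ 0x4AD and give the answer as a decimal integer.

0b100010101001 = 100010101001
0x6DE = 011011011110
→ & → 000010001000 = 136
→ << 2 (mod 2^12) → 001000100000 = 544
0x4AD = 010010101101
→ ^ → 011010001101 = 1677

1677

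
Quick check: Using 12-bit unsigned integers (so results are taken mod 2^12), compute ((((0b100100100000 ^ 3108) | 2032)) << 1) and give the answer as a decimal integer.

4072

0b100100100000 = 100100100000
3108 = 110000100100
→ ^ → 010100000100 = 1284
2032 = 011111110000
→ | → 011111110100 = 2036
→ << 1 (mod 2^12) → 111111101000 = 4072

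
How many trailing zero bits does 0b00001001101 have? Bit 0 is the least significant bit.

0b00001001101 = 1001101
Trailing zeros: 0, so the lowest set bit is bit 0 (value 1).

0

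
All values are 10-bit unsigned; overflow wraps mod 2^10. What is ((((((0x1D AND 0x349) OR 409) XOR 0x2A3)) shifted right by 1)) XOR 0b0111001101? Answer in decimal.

0x1D = 0000011101
0x349 = 1101001001
→ AND → 0000001001 = 9
409 = 0110011001
→ OR → 0110011001 = 409
0x2A3 = 1010100011
→ XOR → 1100111010 = 826
→ shifted right by 1 → 0110011101 = 413
0b0111001101 = 0111001101
→ XOR → 0001010000 = 80

80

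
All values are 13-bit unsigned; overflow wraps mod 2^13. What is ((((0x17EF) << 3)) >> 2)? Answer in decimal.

2014

0x17EF = 1011111101111
→ << 3 (mod 2^13) → 1111101111000 = 8056
→ >> 2 → 0011111011110 = 2014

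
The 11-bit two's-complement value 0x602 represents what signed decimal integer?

-510

pattern = 11000000010 (MSB is 1 ⇒ negative)
Invert: 00111111101, add 1 → 00111111110 = 510, so the value is -510.
(Equivalently: 1538 - 2^11 = 1538 - 2048 = -510.)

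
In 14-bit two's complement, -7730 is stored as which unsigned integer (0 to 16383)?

8654

7730 in 14 bits: 01111000110010
Invert: 10000111001101
Add 1:  10000111001110 = 8654
(Check: 2^14 - 7730 = 16384 - 7730 = 8654.)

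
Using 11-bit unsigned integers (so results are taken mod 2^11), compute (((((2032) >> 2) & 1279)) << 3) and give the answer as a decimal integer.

2032 = 11111110000
→ >> 2 → 00111111100 = 508
1279 = 10011111111
→ & → 00011111100 = 252
→ << 3 (mod 2^11) → 11111100000 = 2016

2016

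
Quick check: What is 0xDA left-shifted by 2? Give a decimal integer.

0xDA = 0011011010
shift left by 2 → 1101101000 = 872
(equivalently, 218 × 2^2 = 218 × 4)

872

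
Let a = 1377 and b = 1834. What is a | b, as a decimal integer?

1377 = 10101100001
1834 = 11100101010
 OR → 11101101011 = 1899

1899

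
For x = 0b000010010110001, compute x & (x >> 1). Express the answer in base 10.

16

x = 10010110001 = 1201
x>>1 = 01001011000
AND  = 00000010000 = 16
(x & (x >> 1) has a 1 wherever x has two consecutive 1 bits.)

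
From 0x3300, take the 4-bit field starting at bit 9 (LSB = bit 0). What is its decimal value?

9

v = 11001100000000
Shift right by 9: 11001
Mask low 4 bits: 1001 = 9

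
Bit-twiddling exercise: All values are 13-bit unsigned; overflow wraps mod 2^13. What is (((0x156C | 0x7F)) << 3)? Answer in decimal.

0x156C = 1010101101100
0x7F = 0000001111111
→ | → 1010101111111 = 5503
→ << 3 (mod 2^13) → 0101111111000 = 3064

3064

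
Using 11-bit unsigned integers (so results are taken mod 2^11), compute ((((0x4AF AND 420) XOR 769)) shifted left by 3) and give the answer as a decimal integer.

1320

0x4AF = 10010101111
420 = 00110100100
→ AND → 00010100100 = 164
769 = 01100000001
→ XOR → 01110100101 = 933
→ shifted left by 3 (mod 2^11) → 10100101000 = 1320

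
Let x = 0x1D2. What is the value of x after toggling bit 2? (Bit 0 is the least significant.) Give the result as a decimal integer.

470

x = 111010010
bit 2 is currently 0; toggle it via x ^ (1 << 2) = x ^ 4
→ 111010110 = 470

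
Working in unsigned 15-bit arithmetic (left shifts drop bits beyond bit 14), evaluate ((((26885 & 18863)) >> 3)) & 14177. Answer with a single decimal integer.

26885 = 110100100000101
18863 = 100100110101111
→ & → 100100100000101 = 18693
→ >> 3 → 000100100100000 = 2336
14177 = 011011101100001
→ & → 000000100100000 = 288

288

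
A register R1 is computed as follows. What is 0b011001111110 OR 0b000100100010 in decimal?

a = 11001111110
b = 00100100010
 OR → 11101111110 = 1918

1918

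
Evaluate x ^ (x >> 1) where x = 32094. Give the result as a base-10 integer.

17393

x = 111110101011110 = 32094
x>>1 = 011111010101111
XOR  = 100001111110001 = 17393
(x ^ (x >> 1) gives the standard binary-reflected Gray code of x.)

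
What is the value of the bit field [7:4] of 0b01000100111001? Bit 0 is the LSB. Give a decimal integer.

3

v = 01000100111001
Shift right by 4: 0100010011
Mask low 4 bits: 0011 = 3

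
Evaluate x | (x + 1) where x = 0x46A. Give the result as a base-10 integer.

1131

x = 10001101010 = 1130
x + 1 = 10001101011
OR    = 10001101011 = 1131
(x | (x + 1) sets the lowest cleared bit.)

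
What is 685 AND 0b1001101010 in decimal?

685 = 1010101101
b = 1001101010
AND → 1000101000 = 552

552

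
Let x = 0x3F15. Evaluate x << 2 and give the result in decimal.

0x3F15 = 0011111100010101
shift left by 2 → 1111110001010100 = 64596
(equivalently, 16149 × 2^2 = 16149 × 4)

64596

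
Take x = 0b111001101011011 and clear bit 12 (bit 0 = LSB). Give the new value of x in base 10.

25435

x = 111001101011011
bit 12 is currently 1; clear it via x & ~(1 << 12) = x & ~4096
→ 110001101011011 = 25435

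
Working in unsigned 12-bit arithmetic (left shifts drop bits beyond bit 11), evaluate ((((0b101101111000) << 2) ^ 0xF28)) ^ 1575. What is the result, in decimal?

0b101101111000 = 101101111000
→ << 2 (mod 2^12) → 110111100000 = 3552
0xF28 = 111100101000
→ ^ → 001011001000 = 712
1575 = 011000100111
→ ^ → 010011101111 = 1263

1263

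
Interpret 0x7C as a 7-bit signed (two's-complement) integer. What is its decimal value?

pattern = 1111100 (MSB is 1 ⇒ negative)
Invert: 0000011, add 1 → 0000100 = 4, so the value is -4.
(Equivalently: 124 - 2^7 = 124 - 128 = -4.)

-4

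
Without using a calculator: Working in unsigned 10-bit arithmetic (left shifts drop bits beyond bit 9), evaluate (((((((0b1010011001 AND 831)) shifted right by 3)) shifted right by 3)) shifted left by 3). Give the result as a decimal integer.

64

0b1010011001 = 1010011001
831 = 1100111111
→ AND → 1000011001 = 537
→ shifted right by 3 → 0001000011 = 67
→ shifted right by 3 → 0000001000 = 8
→ shifted left by 3 (mod 2^10) → 0001000000 = 64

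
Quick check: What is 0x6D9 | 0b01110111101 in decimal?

0x6D9 = 11011011001
b = 01110111101
 OR → 11111111101 = 2045

2045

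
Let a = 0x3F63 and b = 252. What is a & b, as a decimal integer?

0x3F63 = 11111101100011
252 = 00000011111100
AND → 00000001100000 = 96

96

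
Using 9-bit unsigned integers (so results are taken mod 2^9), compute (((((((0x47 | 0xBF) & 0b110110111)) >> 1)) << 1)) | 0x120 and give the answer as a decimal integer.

0x47 = 001000111
0xBF = 010111111
→ | → 011111111 = 255
0b110110111 = 110110111
→ & → 010110111 = 183
→ >> 1 → 001011011 = 91
→ << 1 (mod 2^9) → 010110110 = 182
0x120 = 100100000
→ | → 110110110 = 438

438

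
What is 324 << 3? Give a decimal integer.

2592

324 = 000101000100
shift left by 3 → 101000100000 = 2592
(equivalently, 324 × 2^3 = 324 × 8)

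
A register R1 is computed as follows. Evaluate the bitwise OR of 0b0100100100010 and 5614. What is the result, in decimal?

a = 0100100100010
5614 = 1010111101110
 OR → 1110111101110 = 7662

7662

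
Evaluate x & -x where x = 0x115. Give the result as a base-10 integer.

1

x = 100010101 = 277
-x (two's complement) = …011101011
AND   = 000000001 = 1
(x & -x isolates the lowest set bit of x.)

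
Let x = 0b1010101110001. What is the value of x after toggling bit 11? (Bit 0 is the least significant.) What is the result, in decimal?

x = 1010101110001
bit 11 is currently 0; toggle it via x ^ (1 << 11) = x ^ 2048
→ 1110101110001 = 7537

7537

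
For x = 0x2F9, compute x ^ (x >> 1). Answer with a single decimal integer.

x = 1011111001 = 761
x>>1 = 0101111100
XOR  = 1110000101 = 901
(x ^ (x >> 1) gives the standard binary-reflected Gray code of x.)

901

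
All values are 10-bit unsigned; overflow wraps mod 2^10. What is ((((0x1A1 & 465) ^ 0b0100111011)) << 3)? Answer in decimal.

464

0x1A1 = 0110100001
465 = 0111010001
→ & → 0110000001 = 385
0b0100111011 = 0100111011
→ ^ → 0010111010 = 186
→ << 3 (mod 2^10) → 0111010000 = 464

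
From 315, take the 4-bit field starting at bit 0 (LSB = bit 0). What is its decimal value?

11

v = 00100111011
Shift right by 0: 00100111011
Mask low 4 bits: 1011 = 11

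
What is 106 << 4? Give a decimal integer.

1696

106 = 00001101010
shift left by 4 → 11010100000 = 1696
(equivalently, 106 × 2^4 = 106 × 16)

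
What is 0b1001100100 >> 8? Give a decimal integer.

x = 1001100100
shift right by 8 → 0000000010 = 2
(equivalently, floor(612 / 256))

2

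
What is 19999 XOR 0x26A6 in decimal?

19999 = 100111000011111
0x26A6 = 010011010100110
XOR → 110100010111001 = 26809

26809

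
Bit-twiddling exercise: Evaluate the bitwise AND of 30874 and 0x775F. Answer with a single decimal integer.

28698

30874 = 111100010011010
0x775F = 111011101011111
AND → 111000000011010 = 28698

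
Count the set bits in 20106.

7

20106 = 100111010001010
Count the 1s: 1 + 1 + 1 + 1 + 1 + 1 + 1 = 7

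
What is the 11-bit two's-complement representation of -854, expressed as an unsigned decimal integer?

854 in 11 bits: 01101010110
Invert: 10010101001
Add 1:  10010101010 = 1194
(Check: 2^11 - 854 = 2048 - 854 = 1194.)

1194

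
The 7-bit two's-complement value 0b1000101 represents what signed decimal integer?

pattern = 1000101 (MSB is 1 ⇒ negative)
Invert: 0111010, add 1 → 0111011 = 59, so the value is -59.
(Equivalently: 69 - 2^7 = 69 - 128 = -59.)

-59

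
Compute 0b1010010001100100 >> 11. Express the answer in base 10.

x = 1010010001100100
shift right by 11 → 0000000000010100 = 20
(equivalently, floor(42084 / 2048))

20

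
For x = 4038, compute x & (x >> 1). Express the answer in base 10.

x = 111111000110 = 4038
x>>1 = 011111100011
AND  = 011111000010 = 1986
(x & (x >> 1) has a 1 wherever x has two consecutive 1 bits.)

1986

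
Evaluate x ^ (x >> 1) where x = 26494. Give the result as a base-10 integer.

x = 110011101111110 = 26494
x>>1 = 011001110111111
XOR  = 101010011000001 = 21697
(x ^ (x >> 1) gives the standard binary-reflected Gray code of x.)

21697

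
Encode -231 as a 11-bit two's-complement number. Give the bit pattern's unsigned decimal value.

231 in 11 bits: 00011100111
Invert: 11100011000
Add 1:  11100011001 = 1817
(Check: 2^11 - 231 = 2048 - 231 = 1817.)

1817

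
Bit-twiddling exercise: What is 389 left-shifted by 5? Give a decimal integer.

389 = 00000110000101
shift left by 5 → 11000010100000 = 12448
(equivalently, 389 × 2^5 = 389 × 32)

12448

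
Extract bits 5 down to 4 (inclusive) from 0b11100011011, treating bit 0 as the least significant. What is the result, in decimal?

v = 11100011011
Shift right by 4: 1110001
Mask low 2 bits: 01 = 1

1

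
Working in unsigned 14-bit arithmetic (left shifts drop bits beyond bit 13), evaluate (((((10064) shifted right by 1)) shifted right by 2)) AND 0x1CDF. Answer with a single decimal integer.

10064 = 10011101010000
→ shifted right by 1 → 01001110101000 = 5032
→ shifted right by 2 → 00010011101010 = 1258
0x1CDF = 01110011011111
→ AND → 00010011001010 = 1226

1226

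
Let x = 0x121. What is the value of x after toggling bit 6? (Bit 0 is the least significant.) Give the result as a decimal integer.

x = 100100001
bit 6 is currently 0; toggle it via x ^ (1 << 6) = x ^ 64
→ 101100001 = 353

353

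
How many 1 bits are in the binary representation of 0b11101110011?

8

n = 11101110011
Count the 1s: 1 + 1 + 1 + 1 + 1 + 1 + 1 + 1 = 8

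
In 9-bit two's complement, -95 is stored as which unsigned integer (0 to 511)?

95 in 9 bits: 001011111
Invert: 110100000
Add 1:  110100001 = 417
(Check: 2^9 - 95 = 512 - 95 = 417.)

417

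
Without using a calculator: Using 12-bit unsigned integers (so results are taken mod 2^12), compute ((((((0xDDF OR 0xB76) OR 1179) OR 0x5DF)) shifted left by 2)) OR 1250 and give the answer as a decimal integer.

0xDDF = 110111011111
0xB76 = 101101110110
→ OR → 111111111111 = 4095
1179 = 010010011011
→ OR → 111111111111 = 4095
0x5DF = 010111011111
→ OR → 111111111111 = 4095
→ shifted left by 2 (mod 2^12) → 111111111100 = 4092
1250 = 010011100010
→ OR → 111111111110 = 4094

4094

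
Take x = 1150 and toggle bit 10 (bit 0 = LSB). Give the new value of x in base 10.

x = 10001111110
bit 10 is currently 1; toggle it via x ^ (1 << 10) = x ^ 1024
→ 00001111110 = 126

126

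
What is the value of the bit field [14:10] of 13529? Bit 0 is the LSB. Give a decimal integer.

v = 011010011011001
Shift right by 10: 01101
Mask low 5 bits: 01101 = 13

13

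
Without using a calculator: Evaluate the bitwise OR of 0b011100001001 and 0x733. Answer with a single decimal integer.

a = 11100001001
0x733 = 11100110011
 OR → 11100111011 = 1851

1851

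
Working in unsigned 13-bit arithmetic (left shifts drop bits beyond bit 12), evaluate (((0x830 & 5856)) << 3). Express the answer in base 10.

0x830 = 0100000110000
5856 = 1011011100000
→ & → 0000000100000 = 32
→ << 3 (mod 2^13) → 0000100000000 = 256

256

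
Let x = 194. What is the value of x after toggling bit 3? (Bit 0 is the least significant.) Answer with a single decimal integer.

x = 000011000010
bit 3 is currently 0; toggle it via x ^ (1 << 3) = x ^ 8
→ 000011001010 = 202

202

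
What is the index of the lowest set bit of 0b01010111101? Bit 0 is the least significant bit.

0b01010111101 = 1010111101
Trailing zeros: 0, so the lowest set bit is bit 0 (value 1).

0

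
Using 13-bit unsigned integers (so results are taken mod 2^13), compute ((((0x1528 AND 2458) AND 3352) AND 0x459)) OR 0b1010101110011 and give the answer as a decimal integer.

5499

0x1528 = 1010100101000
2458 = 0100110011010
→ AND → 0000100001000 = 264
3352 = 0110100011000
→ AND → 0000100001000 = 264
0x459 = 0010001011001
→ AND → 0000000001000 = 8
0b1010101110011 = 1010101110011
→ OR → 1010101111011 = 5499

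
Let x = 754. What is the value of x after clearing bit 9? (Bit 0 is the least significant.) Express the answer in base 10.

242

x = 01011110010
bit 9 is currently 1; clear it via x & ~(1 << 9) = x & ~512
→ 00011110010 = 242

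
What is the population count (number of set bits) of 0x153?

0x153 = 101010011
Count the 1s: 1 + 1 + 1 + 1 + 1 = 5

5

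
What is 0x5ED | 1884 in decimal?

0x5ED = 10111101101
1884 = 11101011100
 OR → 11111111101 = 2045

2045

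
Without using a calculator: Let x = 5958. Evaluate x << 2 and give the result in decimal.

23832

5958 = 001011101000110
shift left by 2 → 101110100011000 = 23832
(equivalently, 5958 × 2^2 = 5958 × 4)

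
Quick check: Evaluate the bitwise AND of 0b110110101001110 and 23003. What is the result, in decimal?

18762

a = 110110101001110
23003 = 101100111011011
AND → 100100101001010 = 18762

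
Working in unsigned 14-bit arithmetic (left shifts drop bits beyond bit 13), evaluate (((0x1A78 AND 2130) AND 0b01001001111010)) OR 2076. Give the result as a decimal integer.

2140

0x1A78 = 01101001111000
2130 = 00100001010010
→ AND → 00100001010000 = 2128
0b01001001111010 = 01001001111010
→ AND → 00000001010000 = 80
2076 = 00100000011100
→ OR → 00100001011100 = 2140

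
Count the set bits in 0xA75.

7

0xA75 = 101001110101
Count the 1s: 1 + 1 + 1 + 1 + 1 + 1 + 1 = 7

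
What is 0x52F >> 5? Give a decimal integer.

41

0x52F = 10100101111
shift right by 5 → 00000101001 = 41
(equivalently, floor(1327 / 32))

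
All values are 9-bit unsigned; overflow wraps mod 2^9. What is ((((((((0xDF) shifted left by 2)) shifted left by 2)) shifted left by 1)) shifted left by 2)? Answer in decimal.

384

0xDF = 011011111
→ shifted left by 2 (mod 2^9) → 101111100 = 380
→ shifted left by 2 (mod 2^9) → 111110000 = 496
→ shifted left by 1 (mod 2^9) → 111100000 = 480
→ shifted left by 2 (mod 2^9) → 110000000 = 384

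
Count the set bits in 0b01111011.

6

n = 1111011
Count the 1s: 1 + 1 + 1 + 1 + 1 + 1 = 6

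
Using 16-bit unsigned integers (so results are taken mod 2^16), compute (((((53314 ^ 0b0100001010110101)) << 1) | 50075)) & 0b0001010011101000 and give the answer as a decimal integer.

53314 = 1101000001000010
0b0100001010110101 = 0100001010110101
→ ^ → 1001001011110111 = 37623
→ << 1 (mod 2^16) → 0010010111101110 = 9710
50075 = 1100001110011011
→ | → 1110011111111111 = 59391
0b0001010011101000 = 0001010011101000
→ & → 0000010011101000 = 1256

1256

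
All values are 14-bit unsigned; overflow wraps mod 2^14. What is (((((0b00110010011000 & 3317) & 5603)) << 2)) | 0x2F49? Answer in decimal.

0b00110010011000 = 00110010011000
3317 = 00110011110101
→ & → 00110010010000 = 3216
5603 = 01010111100011
→ & → 00010010000000 = 1152
→ << 2 (mod 2^14) → 01001000000000 = 4608
0x2F49 = 10111101001001
→ | → 11111101001001 = 16201

16201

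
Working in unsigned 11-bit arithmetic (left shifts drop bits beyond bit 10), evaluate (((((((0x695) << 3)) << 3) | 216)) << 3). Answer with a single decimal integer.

1728

0x695 = 11010010101
→ << 3 (mod 2^11) → 10010101000 = 1192
→ << 3 (mod 2^11) → 10101000000 = 1344
216 = 00011011000
→ | → 10111011000 = 1496
→ << 3 (mod 2^11) → 11011000000 = 1728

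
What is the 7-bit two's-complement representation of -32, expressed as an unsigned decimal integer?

32 in 7 bits: 0100000
Invert: 1011111
Add 1:  1100000 = 96
(Check: 2^7 - 32 = 128 - 32 = 96.)

96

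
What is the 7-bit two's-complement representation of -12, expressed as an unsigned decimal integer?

116

12 in 7 bits: 0001100
Invert: 1110011
Add 1:  1110100 = 116
(Check: 2^7 - 12 = 128 - 12 = 116.)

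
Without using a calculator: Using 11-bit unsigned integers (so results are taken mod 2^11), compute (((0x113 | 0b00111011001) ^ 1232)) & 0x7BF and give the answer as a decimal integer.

1291

0x113 = 00100010011
0b00111011001 = 00111011001
→ | → 00111011011 = 475
1232 = 10011010000
→ ^ → 10100001011 = 1291
0x7BF = 11110111111
→ & → 10100001011 = 1291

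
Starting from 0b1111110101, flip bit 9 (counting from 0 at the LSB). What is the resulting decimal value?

x = 1111110101
bit 9 is currently 1; toggle it via x ^ (1 << 9) = x ^ 512
→ 0111110101 = 501

501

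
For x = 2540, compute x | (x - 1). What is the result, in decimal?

x = 100111101100 = 2540
x - 1 = 100111101011
OR    = 100111101111 = 2543
(x | (x - 1) sets all bits below the lowest set bit.)

2543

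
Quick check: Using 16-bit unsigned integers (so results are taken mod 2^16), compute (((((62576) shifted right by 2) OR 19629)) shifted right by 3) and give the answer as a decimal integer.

4023

62576 = 1111010001110000
→ shifted right by 2 → 0011110100011100 = 15644
19629 = 0100110010101101
→ OR → 0111110110111101 = 32189
→ shifted right by 3 → 0000111110110111 = 4023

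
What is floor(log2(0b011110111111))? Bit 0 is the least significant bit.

0b011110111111 = 11110111111
The topmost 1 is at position 10 (since 2^10 = 1024 ≤ 1983 < 2048).

10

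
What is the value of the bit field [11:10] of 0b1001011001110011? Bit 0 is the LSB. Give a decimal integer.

v = 1001011001110011
Shift right by 10: 100101
Mask low 2 bits: 01 = 1

1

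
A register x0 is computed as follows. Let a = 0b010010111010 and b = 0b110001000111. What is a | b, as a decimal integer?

a = 010010111010
b = 110001000111
 OR → 110011111111 = 3327

3327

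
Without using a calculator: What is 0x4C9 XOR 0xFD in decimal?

0x4C9 = 10011001001
0xFD = 00011111101
XOR → 10000110100 = 1076

1076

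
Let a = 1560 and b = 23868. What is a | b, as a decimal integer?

1560 = 000011000011000
23868 = 101110100111100
 OR → 101111100111100 = 24380

24380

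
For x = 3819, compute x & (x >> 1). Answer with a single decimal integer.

x = 111011101011 = 3819
x>>1 = 011101110101
AND  = 011001100001 = 1633
(x & (x >> 1) has a 1 wherever x has two consecutive 1 bits.)

1633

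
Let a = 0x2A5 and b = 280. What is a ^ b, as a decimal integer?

957

0x2A5 = 1010100101
280 = 0100011000
XOR → 1110111101 = 957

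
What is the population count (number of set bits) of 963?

963 = 1111000011
Count the 1s: 1 + 1 + 1 + 1 + 1 + 1 = 6

6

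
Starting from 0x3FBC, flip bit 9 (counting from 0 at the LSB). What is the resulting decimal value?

15804

x = 11111110111100
bit 9 is currently 1; toggle it via x ^ (1 << 9) = x ^ 512
→ 11110110111100 = 15804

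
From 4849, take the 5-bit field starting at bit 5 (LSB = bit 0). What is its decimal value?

v = 1001011110001
Shift right by 5: 10010111
Mask low 5 bits: 10111 = 23

23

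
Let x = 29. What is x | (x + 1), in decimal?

31

x = 11101 = 29
x + 1 = 11110
OR    = 11111 = 31
(x | (x + 1) sets the lowest cleared bit.)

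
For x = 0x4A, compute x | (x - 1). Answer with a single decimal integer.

x = 1001010 = 74
x - 1 = 1001001
OR    = 1001011 = 75
(x | (x - 1) sets all bits below the lowest set bit.)

75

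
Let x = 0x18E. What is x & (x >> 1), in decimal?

134

x = 110001110 = 398
x>>1 = 011000111
AND  = 010000110 = 134
(x & (x >> 1) has a 1 wherever x has two consecutive 1 bits.)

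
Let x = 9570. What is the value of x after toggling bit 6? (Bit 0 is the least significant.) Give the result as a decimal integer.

9506

x = 010010101100010
bit 6 is currently 1; toggle it via x ^ (1 << 6) = x ^ 64
→ 010010100100010 = 9506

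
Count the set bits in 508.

508 = 111111100
Count the 1s: 1 + 1 + 1 + 1 + 1 + 1 + 1 = 7

7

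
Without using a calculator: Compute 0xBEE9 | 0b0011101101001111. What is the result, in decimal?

49135

0xBEE9 = 1011111011101001
b = 0011101101001111
 OR → 1011111111101111 = 49135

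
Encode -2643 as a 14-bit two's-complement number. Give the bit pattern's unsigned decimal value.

2643 in 14 bits: 00101001010011
Invert: 11010110101100
Add 1:  11010110101101 = 13741
(Check: 2^14 - 2643 = 16384 - 2643 = 13741.)

13741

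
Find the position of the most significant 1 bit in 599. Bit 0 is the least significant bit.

9

599 = 1001010111
The topmost 1 is at position 9 (since 2^9 = 512 ≤ 599 < 1024).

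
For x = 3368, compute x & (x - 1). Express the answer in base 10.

3360

x = 110100101000 = 3368
x - 1 = 110100100111
AND   = 110100100000 = 3360
(x & (x - 1) clears the lowest set bit of x.)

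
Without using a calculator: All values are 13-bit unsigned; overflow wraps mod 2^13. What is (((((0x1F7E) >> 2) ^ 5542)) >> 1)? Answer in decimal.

0x1F7E = 1111101111110
→ >> 2 → 0011111011111 = 2015
5542 = 1010110100110
→ ^ → 1001001111001 = 4729
→ >> 1 → 0100100111100 = 2364

2364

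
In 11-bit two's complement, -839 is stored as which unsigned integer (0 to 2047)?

839 in 11 bits: 01101000111
Invert: 10010111000
Add 1:  10010111001 = 1209
(Check: 2^11 - 839 = 2048 - 839 = 1209.)

1209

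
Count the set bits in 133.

133 = 10000101
Count the 1s: 1 + 1 + 1 = 3

3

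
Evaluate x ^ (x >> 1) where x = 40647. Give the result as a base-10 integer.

x = 1001111011000111 = 40647
x>>1 = 0100111101100011
XOR  = 1101000110100100 = 53668
(x ^ (x >> 1) gives the standard binary-reflected Gray code of x.)

53668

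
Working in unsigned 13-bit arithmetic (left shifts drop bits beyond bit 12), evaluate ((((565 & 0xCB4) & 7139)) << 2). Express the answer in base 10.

565 = 0001000110101
0xCB4 = 0110010110100
→ & → 0000000110100 = 52
7139 = 1101111100011
→ & → 0000000100000 = 32
→ << 2 (mod 2^13) → 0000010000000 = 128

128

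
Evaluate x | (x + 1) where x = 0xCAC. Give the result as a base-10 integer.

x = 110010101100 = 3244
x + 1 = 110010101101
OR    = 110010101101 = 3245
(x | (x + 1) sets the lowest cleared bit.)

3245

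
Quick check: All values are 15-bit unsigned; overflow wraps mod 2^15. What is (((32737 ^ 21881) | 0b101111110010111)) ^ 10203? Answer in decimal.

32737 = 111111111100001
21881 = 101010101111001
→ ^ → 010101010011000 = 10904
0b101111110010111 = 101111110010111
→ | → 111111110011111 = 32671
10203 = 010011111011011
→ ^ → 101100001000100 = 22596

22596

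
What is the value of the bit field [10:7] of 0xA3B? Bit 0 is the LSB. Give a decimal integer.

4

v = 101000111011
Shift right by 7: 10100
Mask low 4 bits: 0100 = 4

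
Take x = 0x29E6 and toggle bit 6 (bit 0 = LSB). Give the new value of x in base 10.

10662

x = 10100111100110
bit 6 is currently 1; toggle it via x ^ (1 << 6) = x ^ 64
→ 10100110100110 = 10662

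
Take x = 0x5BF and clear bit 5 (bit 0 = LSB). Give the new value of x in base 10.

1439

x = 10110111111
bit 5 is currently 1; clear it via x & ~(1 << 5) = x & ~32
→ 10110011111 = 1439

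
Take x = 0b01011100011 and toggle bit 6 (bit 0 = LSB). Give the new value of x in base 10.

675

x = 01011100011
bit 6 is currently 1; toggle it via x ^ (1 << 6) = x ^ 64
→ 01010100011 = 675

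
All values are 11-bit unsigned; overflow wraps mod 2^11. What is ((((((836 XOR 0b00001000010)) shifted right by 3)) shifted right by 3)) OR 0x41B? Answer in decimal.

836 = 01101000100
0b00001000010 = 00001000010
→ XOR → 01100000110 = 774
→ shifted right by 3 → 00001100000 = 96
→ shifted right by 3 → 00000001100 = 12
0x41B = 10000011011
→ OR → 10000011111 = 1055

1055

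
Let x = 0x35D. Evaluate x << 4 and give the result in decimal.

13776

0x35D = 00001101011101
shift left by 4 → 11010111010000 = 13776
(equivalently, 861 × 2^4 = 861 × 16)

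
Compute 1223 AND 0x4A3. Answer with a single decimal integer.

1155

1223 = 10011000111
0x4A3 = 10010100011
AND → 10010000011 = 1155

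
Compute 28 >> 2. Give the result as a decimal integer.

7

28 = 11100
shift right by 2 → 00111 = 7
(equivalently, floor(28 / 4))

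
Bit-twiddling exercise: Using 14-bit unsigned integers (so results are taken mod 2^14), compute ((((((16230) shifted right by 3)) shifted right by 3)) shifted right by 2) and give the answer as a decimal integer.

63

16230 = 11111101100110
→ shifted right by 3 → 00011111101100 = 2028
→ shifted right by 3 → 00000011111101 = 253
→ shifted right by 2 → 00000000111111 = 63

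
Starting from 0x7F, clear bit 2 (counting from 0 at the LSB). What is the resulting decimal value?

x = 01111111
bit 2 is currently 1; clear it via x & ~(1 << 2) = x & ~4
→ 01111011 = 123

123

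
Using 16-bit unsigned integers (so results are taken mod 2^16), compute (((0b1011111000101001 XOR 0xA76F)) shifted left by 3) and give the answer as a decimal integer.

0b1011111000101001 = 1011111000101001
0xA76F = 1010011101101111
→ XOR → 0001100101000110 = 6470
→ shifted left by 3 (mod 2^16) → 1100101000110000 = 51760

51760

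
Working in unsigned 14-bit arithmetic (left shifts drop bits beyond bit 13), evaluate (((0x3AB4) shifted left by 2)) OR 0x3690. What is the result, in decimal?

16080

0x3AB4 = 11101010110100
→ shifted left by 2 (mod 2^14) → 10101011010000 = 10960
0x3690 = 11011010010000
→ OR → 11111011010000 = 16080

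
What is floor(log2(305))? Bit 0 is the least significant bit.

8

305 = 100110001
The topmost 1 is at position 8 (since 2^8 = 256 ≤ 305 < 512).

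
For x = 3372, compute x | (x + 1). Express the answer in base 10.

x = 110100101100 = 3372
x + 1 = 110100101101
OR    = 110100101101 = 3373
(x | (x + 1) sets the lowest cleared bit.)

3373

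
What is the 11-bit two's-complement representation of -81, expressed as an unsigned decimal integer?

1967

81 in 11 bits: 00001010001
Invert: 11110101110
Add 1:  11110101111 = 1967
(Check: 2^11 - 81 = 2048 - 81 = 1967.)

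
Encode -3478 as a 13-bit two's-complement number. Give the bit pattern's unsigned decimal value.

4714

3478 in 13 bits: 0110110010110
Invert: 1001001101001
Add 1:  1001001101010 = 4714
(Check: 2^13 - 3478 = 8192 - 3478 = 4714.)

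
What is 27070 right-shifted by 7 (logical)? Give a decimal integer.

27070 = 110100110111110
shift right by 7 → 000000011010011 = 211
(equivalently, floor(27070 / 128))

211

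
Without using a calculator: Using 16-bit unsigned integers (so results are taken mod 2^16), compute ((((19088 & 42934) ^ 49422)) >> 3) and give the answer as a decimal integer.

19088 = 0100101010010000
42934 = 1010011110110110
→ & → 0000001010010000 = 656
49422 = 1100000100001110
→ ^ → 1100001110011110 = 50078
→ >> 3 → 0001100001110011 = 6259

6259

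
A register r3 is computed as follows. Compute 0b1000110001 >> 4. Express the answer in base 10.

x = 1000110001
shift right by 4 → 0000100011 = 35
(equivalently, floor(561 / 16))

35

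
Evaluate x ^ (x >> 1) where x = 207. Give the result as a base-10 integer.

168

x = 11001111 = 207
x>>1 = 01100111
XOR  = 10101000 = 168
(x ^ (x >> 1) gives the standard binary-reflected Gray code of x.)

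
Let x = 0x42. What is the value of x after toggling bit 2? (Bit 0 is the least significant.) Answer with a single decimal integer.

x = 001000010
bit 2 is currently 0; toggle it via x ^ (1 << 2) = x ^ 4
→ 001000110 = 70

70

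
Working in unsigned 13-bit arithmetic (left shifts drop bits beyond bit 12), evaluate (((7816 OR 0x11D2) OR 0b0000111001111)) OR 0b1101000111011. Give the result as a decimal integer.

7816 = 1111010001000
0x11D2 = 1000111010010
→ OR → 1111111011010 = 8154
0b0000111001111 = 0000111001111
→ OR → 1111111011111 = 8159
0b1101000111011 = 1101000111011
→ OR → 1111111111111 = 8191

8191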